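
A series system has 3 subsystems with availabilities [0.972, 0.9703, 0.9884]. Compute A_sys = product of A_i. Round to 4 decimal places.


Subsystems: [0.972, 0.9703, 0.9884]
After subsystem 1 (A=0.972): product = 0.972
After subsystem 2 (A=0.9703): product = 0.9431
After subsystem 3 (A=0.9884): product = 0.9322
A_sys = 0.9322

0.9322


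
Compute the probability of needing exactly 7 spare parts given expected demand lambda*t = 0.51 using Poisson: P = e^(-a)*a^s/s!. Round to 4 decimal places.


a = 0.51, s = 7
e^(-a) = e^(-0.51) = 0.6005
a^s = 0.51^7 = 0.009
s! = 5040
P = 0.6005 * 0.009 / 5040
P = 0.0

0.0


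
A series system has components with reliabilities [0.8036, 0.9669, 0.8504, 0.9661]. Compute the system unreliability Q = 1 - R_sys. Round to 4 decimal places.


Components: [0.8036, 0.9669, 0.8504, 0.9661]
After component 1: product = 0.8036
After component 2: product = 0.777
After component 3: product = 0.6608
After component 4: product = 0.6384
R_sys = 0.6384
Q = 1 - 0.6384 = 0.3616

0.3616


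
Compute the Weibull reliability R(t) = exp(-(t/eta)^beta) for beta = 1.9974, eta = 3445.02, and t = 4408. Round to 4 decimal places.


beta = 1.9974, eta = 3445.02, t = 4408
t/eta = 4408 / 3445.02 = 1.2795
(t/eta)^beta = 1.2795^1.9974 = 1.6361
R(t) = exp(-1.6361)
R(t) = 0.1947

0.1947


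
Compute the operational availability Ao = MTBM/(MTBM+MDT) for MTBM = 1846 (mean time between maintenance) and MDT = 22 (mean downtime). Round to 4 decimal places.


MTBM = 1846
MDT = 22
MTBM + MDT = 1868
Ao = 1846 / 1868
Ao = 0.9882

0.9882


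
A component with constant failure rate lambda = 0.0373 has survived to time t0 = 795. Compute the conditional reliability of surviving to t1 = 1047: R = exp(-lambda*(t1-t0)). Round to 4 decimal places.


lambda = 0.0373
t0 = 795, t1 = 1047
t1 - t0 = 252
lambda * (t1-t0) = 0.0373 * 252 = 9.3996
R = exp(-9.3996)
R = 0.0001

0.0001


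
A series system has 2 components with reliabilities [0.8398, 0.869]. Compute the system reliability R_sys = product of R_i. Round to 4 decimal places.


Components: [0.8398, 0.869]
After component 1 (R=0.8398): product = 0.8398
After component 2 (R=0.869): product = 0.7298
R_sys = 0.7298

0.7298


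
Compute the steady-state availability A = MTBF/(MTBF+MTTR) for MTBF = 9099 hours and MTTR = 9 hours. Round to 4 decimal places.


MTBF = 9099
MTTR = 9
MTBF + MTTR = 9108
A = 9099 / 9108
A = 0.999

0.999


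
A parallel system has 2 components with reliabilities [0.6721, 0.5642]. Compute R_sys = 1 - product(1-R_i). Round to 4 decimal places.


Components: [0.6721, 0.5642]
(1 - 0.6721) = 0.3279, running product = 0.3279
(1 - 0.5642) = 0.4358, running product = 0.1429
Product of (1-R_i) = 0.1429
R_sys = 1 - 0.1429 = 0.8571

0.8571


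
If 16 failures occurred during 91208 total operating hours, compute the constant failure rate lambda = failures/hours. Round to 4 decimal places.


failures = 16
total_hours = 91208
lambda = 16 / 91208
lambda = 0.0002

0.0002


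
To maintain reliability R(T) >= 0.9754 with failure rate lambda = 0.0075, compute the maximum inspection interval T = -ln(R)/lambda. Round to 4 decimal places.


R_target = 0.9754
lambda = 0.0075
-ln(0.9754) = 0.0249
T = 0.0249 / 0.0075
T = 3.321

3.321


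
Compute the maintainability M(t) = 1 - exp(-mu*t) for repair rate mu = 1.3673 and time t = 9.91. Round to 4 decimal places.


mu = 1.3673, t = 9.91
mu * t = 1.3673 * 9.91 = 13.5499
exp(-13.5499) = 0.0
M(t) = 1 - 0.0
M(t) = 1.0

1.0


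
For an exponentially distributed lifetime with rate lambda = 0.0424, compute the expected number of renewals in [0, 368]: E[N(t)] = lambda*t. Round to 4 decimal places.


lambda = 0.0424
t = 368
E[N(t)] = lambda * t
E[N(t)] = 0.0424 * 368
E[N(t)] = 15.6032

15.6032


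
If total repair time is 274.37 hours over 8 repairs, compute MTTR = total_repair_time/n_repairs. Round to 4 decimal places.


total_repair_time = 274.37
n_repairs = 8
MTTR = 274.37 / 8
MTTR = 34.2963

34.2963


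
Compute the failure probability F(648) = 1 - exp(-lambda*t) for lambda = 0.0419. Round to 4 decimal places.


lambda = 0.0419, t = 648
lambda * t = 27.1512
exp(-27.1512) = 0.0
F(t) = 1 - 0.0
F(t) = 1.0

1.0


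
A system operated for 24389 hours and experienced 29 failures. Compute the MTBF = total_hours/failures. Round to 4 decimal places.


total_hours = 24389
failures = 29
MTBF = 24389 / 29
MTBF = 841.0

841.0


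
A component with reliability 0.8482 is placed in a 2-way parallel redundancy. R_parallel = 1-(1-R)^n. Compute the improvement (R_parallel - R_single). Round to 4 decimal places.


R_single = 0.8482, n = 2
1 - R_single = 0.1518
(1 - R_single)^n = 0.1518^2 = 0.023
R_parallel = 1 - 0.023 = 0.977
Improvement = 0.977 - 0.8482
Improvement = 0.1288

0.1288


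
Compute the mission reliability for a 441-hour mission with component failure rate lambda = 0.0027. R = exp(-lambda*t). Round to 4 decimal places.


lambda = 0.0027
mission_time = 441
lambda * t = 0.0027 * 441 = 1.1907
R = exp(-1.1907)
R = 0.304

0.304


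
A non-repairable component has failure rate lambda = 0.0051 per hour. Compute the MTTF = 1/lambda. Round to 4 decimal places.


lambda = 0.0051
MTTF = 1 / 0.0051
MTTF = 196.0784

196.0784


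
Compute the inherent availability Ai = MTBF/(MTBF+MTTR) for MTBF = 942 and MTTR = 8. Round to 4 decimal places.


MTBF = 942
MTTR = 8
MTBF + MTTR = 950
Ai = 942 / 950
Ai = 0.9916

0.9916


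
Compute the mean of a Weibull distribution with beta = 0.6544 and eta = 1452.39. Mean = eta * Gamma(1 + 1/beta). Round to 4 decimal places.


beta = 0.6544, eta = 1452.39
1/beta = 1.5281
1 + 1/beta = 2.5281
Gamma(2.5281) = 1.3561
Mean = 1452.39 * 1.3561
Mean = 1969.6527

1969.6527


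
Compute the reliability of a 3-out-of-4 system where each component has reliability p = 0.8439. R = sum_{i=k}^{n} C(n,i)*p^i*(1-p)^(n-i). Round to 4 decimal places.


k = 3, n = 4, p = 0.8439
i=3: C(4,3)=4 * 0.8439^3 * 0.1561^1 = 0.3753
i=4: C(4,4)=1 * 0.8439^4 * 0.1561^0 = 0.5072
R = sum of terms = 0.8824

0.8824


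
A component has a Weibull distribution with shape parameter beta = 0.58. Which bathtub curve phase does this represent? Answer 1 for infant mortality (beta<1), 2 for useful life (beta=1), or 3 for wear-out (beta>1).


beta = 0.58
Compare beta to 1:
beta < 1 => infant mortality (phase 1)
beta = 1 => useful life (phase 2)
beta > 1 => wear-out (phase 3)
Since beta = 0.58, this is infant mortality (decreasing failure rate)
Phase = 1

1


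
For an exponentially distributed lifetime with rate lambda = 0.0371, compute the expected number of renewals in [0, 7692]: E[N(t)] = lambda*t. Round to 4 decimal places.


lambda = 0.0371
t = 7692
E[N(t)] = lambda * t
E[N(t)] = 0.0371 * 7692
E[N(t)] = 285.3732

285.3732


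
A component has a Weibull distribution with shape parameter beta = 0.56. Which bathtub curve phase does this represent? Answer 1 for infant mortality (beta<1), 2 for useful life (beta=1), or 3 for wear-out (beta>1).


beta = 0.56
Compare beta to 1:
beta < 1 => infant mortality (phase 1)
beta = 1 => useful life (phase 2)
beta > 1 => wear-out (phase 3)
Since beta = 0.56, this is infant mortality (decreasing failure rate)
Phase = 1

1


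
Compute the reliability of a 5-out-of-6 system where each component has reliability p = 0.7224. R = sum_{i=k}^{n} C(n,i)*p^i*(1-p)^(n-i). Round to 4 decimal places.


k = 5, n = 6, p = 0.7224
i=5: C(6,5)=6 * 0.7224^5 * 0.2776^1 = 0.3277
i=6: C(6,6)=1 * 0.7224^6 * 0.2776^0 = 0.1421
R = sum of terms = 0.4698

0.4698


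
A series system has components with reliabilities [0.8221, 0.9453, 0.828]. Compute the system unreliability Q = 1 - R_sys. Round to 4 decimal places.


Components: [0.8221, 0.9453, 0.828]
After component 1: product = 0.8221
After component 2: product = 0.7771
After component 3: product = 0.6435
R_sys = 0.6435
Q = 1 - 0.6435 = 0.3565

0.3565


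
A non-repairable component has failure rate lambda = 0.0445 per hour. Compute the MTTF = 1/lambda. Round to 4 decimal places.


lambda = 0.0445
MTTF = 1 / 0.0445
MTTF = 22.4719

22.4719


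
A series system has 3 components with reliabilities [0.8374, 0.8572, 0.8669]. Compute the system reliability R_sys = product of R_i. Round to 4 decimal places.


Components: [0.8374, 0.8572, 0.8669]
After component 1 (R=0.8374): product = 0.8374
After component 2 (R=0.8572): product = 0.7178
After component 3 (R=0.8669): product = 0.6223
R_sys = 0.6223

0.6223


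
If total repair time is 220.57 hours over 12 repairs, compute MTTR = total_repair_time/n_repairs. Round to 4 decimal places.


total_repair_time = 220.57
n_repairs = 12
MTTR = 220.57 / 12
MTTR = 18.3808

18.3808


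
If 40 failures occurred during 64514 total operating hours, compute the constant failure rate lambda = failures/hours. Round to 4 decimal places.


failures = 40
total_hours = 64514
lambda = 40 / 64514
lambda = 0.0006

0.0006


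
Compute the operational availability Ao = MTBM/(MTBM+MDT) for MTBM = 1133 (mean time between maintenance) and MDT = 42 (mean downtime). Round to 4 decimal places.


MTBM = 1133
MDT = 42
MTBM + MDT = 1175
Ao = 1133 / 1175
Ao = 0.9643

0.9643


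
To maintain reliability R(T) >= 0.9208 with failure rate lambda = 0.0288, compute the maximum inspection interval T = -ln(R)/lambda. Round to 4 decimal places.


R_target = 0.9208
lambda = 0.0288
-ln(0.9208) = 0.0825
T = 0.0825 / 0.0288
T = 2.865

2.865


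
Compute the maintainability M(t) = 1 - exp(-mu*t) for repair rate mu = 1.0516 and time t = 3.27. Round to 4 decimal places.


mu = 1.0516, t = 3.27
mu * t = 1.0516 * 3.27 = 3.4387
exp(-3.4387) = 0.0321
M(t) = 1 - 0.0321
M(t) = 0.9679

0.9679


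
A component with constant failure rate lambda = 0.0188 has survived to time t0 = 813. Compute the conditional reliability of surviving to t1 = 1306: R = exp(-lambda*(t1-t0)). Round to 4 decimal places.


lambda = 0.0188
t0 = 813, t1 = 1306
t1 - t0 = 493
lambda * (t1-t0) = 0.0188 * 493 = 9.2684
R = exp(-9.2684)
R = 0.0001

0.0001


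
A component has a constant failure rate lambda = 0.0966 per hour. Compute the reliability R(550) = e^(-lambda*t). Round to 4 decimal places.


lambda = 0.0966
t = 550
lambda * t = 53.13
R(t) = e^(-53.13)
R(t) = 0.0

0.0


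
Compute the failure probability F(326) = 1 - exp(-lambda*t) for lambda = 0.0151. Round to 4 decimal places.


lambda = 0.0151, t = 326
lambda * t = 4.9226
exp(-4.9226) = 0.0073
F(t) = 1 - 0.0073
F(t) = 0.9927

0.9927


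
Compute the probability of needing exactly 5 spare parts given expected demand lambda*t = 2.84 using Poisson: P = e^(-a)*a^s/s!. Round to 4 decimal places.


a = 2.84, s = 5
e^(-a) = e^(-2.84) = 0.0584
a^s = 2.84^5 = 184.7531
s! = 120
P = 0.0584 * 184.7531 / 120
P = 0.09

0.09


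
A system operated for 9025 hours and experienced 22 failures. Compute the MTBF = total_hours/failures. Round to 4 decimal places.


total_hours = 9025
failures = 22
MTBF = 9025 / 22
MTBF = 410.2273

410.2273


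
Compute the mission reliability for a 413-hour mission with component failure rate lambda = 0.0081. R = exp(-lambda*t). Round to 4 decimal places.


lambda = 0.0081
mission_time = 413
lambda * t = 0.0081 * 413 = 3.3453
R = exp(-3.3453)
R = 0.0352

0.0352


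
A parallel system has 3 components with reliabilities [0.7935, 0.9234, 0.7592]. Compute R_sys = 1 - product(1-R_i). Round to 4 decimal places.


Components: [0.7935, 0.9234, 0.7592]
(1 - 0.7935) = 0.2065, running product = 0.2065
(1 - 0.9234) = 0.0766, running product = 0.0158
(1 - 0.7592) = 0.2408, running product = 0.0038
Product of (1-R_i) = 0.0038
R_sys = 1 - 0.0038 = 0.9962

0.9962


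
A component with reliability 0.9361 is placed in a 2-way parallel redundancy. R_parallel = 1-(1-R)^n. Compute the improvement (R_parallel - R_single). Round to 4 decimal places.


R_single = 0.9361, n = 2
1 - R_single = 0.0639
(1 - R_single)^n = 0.0639^2 = 0.0041
R_parallel = 1 - 0.0041 = 0.9959
Improvement = 0.9959 - 0.9361
Improvement = 0.0598

0.0598


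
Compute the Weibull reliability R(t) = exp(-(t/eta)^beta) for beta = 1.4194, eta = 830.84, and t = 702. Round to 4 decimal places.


beta = 1.4194, eta = 830.84, t = 702
t/eta = 702 / 830.84 = 0.8449
(t/eta)^beta = 0.8449^1.4194 = 0.7873
R(t) = exp(-0.7873)
R(t) = 0.4551

0.4551


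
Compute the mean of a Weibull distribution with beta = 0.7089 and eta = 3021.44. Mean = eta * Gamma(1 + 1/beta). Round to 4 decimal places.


beta = 0.7089, eta = 3021.44
1/beta = 1.4106
1 + 1/beta = 2.4106
Gamma(2.4106) = 1.2509
Mean = 3021.44 * 1.2509
Mean = 3779.404

3779.404


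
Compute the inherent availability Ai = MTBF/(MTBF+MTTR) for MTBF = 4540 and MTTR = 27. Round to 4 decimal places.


MTBF = 4540
MTTR = 27
MTBF + MTTR = 4567
Ai = 4540 / 4567
Ai = 0.9941

0.9941


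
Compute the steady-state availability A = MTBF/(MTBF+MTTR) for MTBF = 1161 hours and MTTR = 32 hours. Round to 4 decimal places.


MTBF = 1161
MTTR = 32
MTBF + MTTR = 1193
A = 1161 / 1193
A = 0.9732

0.9732


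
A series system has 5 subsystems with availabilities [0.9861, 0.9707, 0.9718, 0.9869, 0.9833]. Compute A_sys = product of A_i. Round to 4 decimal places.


Subsystems: [0.9861, 0.9707, 0.9718, 0.9869, 0.9833]
After subsystem 1 (A=0.9861): product = 0.9861
After subsystem 2 (A=0.9707): product = 0.9572
After subsystem 3 (A=0.9718): product = 0.9302
After subsystem 4 (A=0.9869): product = 0.918
After subsystem 5 (A=0.9833): product = 0.9027
A_sys = 0.9027

0.9027


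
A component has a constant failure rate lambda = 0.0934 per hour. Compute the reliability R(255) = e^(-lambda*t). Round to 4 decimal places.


lambda = 0.0934
t = 255
lambda * t = 23.817
R(t) = e^(-23.817)
R(t) = 0.0

0.0


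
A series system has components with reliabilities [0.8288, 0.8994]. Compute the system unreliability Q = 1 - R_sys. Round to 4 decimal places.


Components: [0.8288, 0.8994]
After component 1: product = 0.8288
After component 2: product = 0.7454
R_sys = 0.7454
Q = 1 - 0.7454 = 0.2546

0.2546


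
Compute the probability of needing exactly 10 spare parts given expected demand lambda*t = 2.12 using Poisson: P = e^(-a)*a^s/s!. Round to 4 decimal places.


a = 2.12, s = 10
e^(-a) = e^(-2.12) = 0.12
a^s = 2.12^10 = 1833.828
s! = 3628800
P = 0.12 * 1833.828 / 3628800
P = 0.0001

0.0001


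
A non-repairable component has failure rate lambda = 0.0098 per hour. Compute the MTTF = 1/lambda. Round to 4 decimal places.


lambda = 0.0098
MTTF = 1 / 0.0098
MTTF = 102.0408

102.0408


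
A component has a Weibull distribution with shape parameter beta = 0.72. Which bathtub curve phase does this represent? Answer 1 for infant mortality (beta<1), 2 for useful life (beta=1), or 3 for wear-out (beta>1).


beta = 0.72
Compare beta to 1:
beta < 1 => infant mortality (phase 1)
beta = 1 => useful life (phase 2)
beta > 1 => wear-out (phase 3)
Since beta = 0.72, this is infant mortality (decreasing failure rate)
Phase = 1

1


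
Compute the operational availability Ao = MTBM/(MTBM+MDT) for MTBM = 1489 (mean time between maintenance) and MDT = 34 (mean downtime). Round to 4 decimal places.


MTBM = 1489
MDT = 34
MTBM + MDT = 1523
Ao = 1489 / 1523
Ao = 0.9777

0.9777


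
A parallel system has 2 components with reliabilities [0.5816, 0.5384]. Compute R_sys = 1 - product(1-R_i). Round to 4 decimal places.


Components: [0.5816, 0.5384]
(1 - 0.5816) = 0.4184, running product = 0.4184
(1 - 0.5384) = 0.4616, running product = 0.1931
Product of (1-R_i) = 0.1931
R_sys = 1 - 0.1931 = 0.8069

0.8069


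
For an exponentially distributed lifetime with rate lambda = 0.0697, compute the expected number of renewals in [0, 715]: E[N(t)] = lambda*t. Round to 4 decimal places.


lambda = 0.0697
t = 715
E[N(t)] = lambda * t
E[N(t)] = 0.0697 * 715
E[N(t)] = 49.8355

49.8355


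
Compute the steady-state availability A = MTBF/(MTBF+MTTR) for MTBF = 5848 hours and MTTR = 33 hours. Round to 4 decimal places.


MTBF = 5848
MTTR = 33
MTBF + MTTR = 5881
A = 5848 / 5881
A = 0.9944

0.9944


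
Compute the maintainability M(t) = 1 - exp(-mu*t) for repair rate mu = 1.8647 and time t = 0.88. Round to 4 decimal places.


mu = 1.8647, t = 0.88
mu * t = 1.8647 * 0.88 = 1.6409
exp(-1.6409) = 0.1938
M(t) = 1 - 0.1938
M(t) = 0.8062

0.8062


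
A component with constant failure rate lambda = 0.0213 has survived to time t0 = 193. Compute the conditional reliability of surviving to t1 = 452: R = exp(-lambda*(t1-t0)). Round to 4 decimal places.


lambda = 0.0213
t0 = 193, t1 = 452
t1 - t0 = 259
lambda * (t1-t0) = 0.0213 * 259 = 5.5167
R = exp(-5.5167)
R = 0.004

0.004


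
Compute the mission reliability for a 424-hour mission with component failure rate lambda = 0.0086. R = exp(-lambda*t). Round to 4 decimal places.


lambda = 0.0086
mission_time = 424
lambda * t = 0.0086 * 424 = 3.6464
R = exp(-3.6464)
R = 0.0261

0.0261


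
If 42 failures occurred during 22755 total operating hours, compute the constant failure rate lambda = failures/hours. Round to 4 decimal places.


failures = 42
total_hours = 22755
lambda = 42 / 22755
lambda = 0.0018

0.0018


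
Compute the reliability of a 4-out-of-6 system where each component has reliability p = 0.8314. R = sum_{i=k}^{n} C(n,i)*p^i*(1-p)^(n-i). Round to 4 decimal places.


k = 4, n = 6, p = 0.8314
i=4: C(6,4)=15 * 0.8314^4 * 0.1686^2 = 0.2037
i=5: C(6,5)=6 * 0.8314^5 * 0.1686^1 = 0.4018
i=6: C(6,6)=1 * 0.8314^6 * 0.1686^0 = 0.3303
R = sum of terms = 0.9358

0.9358


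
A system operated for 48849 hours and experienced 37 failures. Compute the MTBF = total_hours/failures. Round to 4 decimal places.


total_hours = 48849
failures = 37
MTBF = 48849 / 37
MTBF = 1320.2432

1320.2432


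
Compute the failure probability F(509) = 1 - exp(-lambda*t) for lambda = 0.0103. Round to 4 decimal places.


lambda = 0.0103, t = 509
lambda * t = 5.2427
exp(-5.2427) = 0.0053
F(t) = 1 - 0.0053
F(t) = 0.9947

0.9947


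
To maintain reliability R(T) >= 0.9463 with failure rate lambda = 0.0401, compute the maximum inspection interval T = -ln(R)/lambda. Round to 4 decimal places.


R_target = 0.9463
lambda = 0.0401
-ln(0.9463) = 0.0552
T = 0.0552 / 0.0401
T = 1.3764

1.3764


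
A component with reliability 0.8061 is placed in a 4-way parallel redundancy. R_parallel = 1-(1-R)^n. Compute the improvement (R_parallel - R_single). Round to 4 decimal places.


R_single = 0.8061, n = 4
1 - R_single = 0.1939
(1 - R_single)^n = 0.1939^4 = 0.0014
R_parallel = 1 - 0.0014 = 0.9986
Improvement = 0.9986 - 0.8061
Improvement = 0.1925

0.1925


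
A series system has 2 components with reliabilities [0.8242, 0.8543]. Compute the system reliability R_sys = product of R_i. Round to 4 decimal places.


Components: [0.8242, 0.8543]
After component 1 (R=0.8242): product = 0.8242
After component 2 (R=0.8543): product = 0.7041
R_sys = 0.7041

0.7041


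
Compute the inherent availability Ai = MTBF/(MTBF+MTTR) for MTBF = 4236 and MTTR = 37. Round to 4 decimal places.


MTBF = 4236
MTTR = 37
MTBF + MTTR = 4273
Ai = 4236 / 4273
Ai = 0.9913

0.9913


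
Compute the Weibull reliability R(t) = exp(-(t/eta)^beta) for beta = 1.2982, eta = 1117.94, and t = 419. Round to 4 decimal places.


beta = 1.2982, eta = 1117.94, t = 419
t/eta = 419 / 1117.94 = 0.3748
(t/eta)^beta = 0.3748^1.2982 = 0.2797
R(t) = exp(-0.2797)
R(t) = 0.756

0.756


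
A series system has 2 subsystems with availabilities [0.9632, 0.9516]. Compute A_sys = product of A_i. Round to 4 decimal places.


Subsystems: [0.9632, 0.9516]
After subsystem 1 (A=0.9632): product = 0.9632
After subsystem 2 (A=0.9516): product = 0.9166
A_sys = 0.9166

0.9166


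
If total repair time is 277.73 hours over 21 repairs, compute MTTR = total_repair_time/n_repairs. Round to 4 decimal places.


total_repair_time = 277.73
n_repairs = 21
MTTR = 277.73 / 21
MTTR = 13.2252

13.2252


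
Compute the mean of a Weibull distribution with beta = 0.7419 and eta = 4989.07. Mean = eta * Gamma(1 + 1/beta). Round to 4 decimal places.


beta = 0.7419, eta = 4989.07
1/beta = 1.3479
1 + 1/beta = 2.3479
Gamma(2.3479) = 1.2015
Mean = 4989.07 * 1.2015
Mean = 5994.199

5994.199


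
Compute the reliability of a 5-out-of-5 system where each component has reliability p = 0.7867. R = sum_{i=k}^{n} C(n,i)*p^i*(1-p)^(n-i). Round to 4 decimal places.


k = 5, n = 5, p = 0.7867
i=5: C(5,5)=1 * 0.7867^5 * 0.2133^0 = 0.3013
R = sum of terms = 0.3013

0.3013


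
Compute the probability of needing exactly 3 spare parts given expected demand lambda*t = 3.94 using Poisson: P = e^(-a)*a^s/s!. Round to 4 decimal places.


a = 3.94, s = 3
e^(-a) = e^(-3.94) = 0.0194
a^s = 3.94^3 = 61.163
s! = 6
P = 0.0194 * 61.163 / 6
P = 0.1983

0.1983


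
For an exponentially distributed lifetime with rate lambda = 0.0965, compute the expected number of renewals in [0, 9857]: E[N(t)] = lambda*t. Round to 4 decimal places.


lambda = 0.0965
t = 9857
E[N(t)] = lambda * t
E[N(t)] = 0.0965 * 9857
E[N(t)] = 951.2005

951.2005


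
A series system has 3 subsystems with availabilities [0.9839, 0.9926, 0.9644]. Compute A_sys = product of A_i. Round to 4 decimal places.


Subsystems: [0.9839, 0.9926, 0.9644]
After subsystem 1 (A=0.9839): product = 0.9839
After subsystem 2 (A=0.9926): product = 0.9766
After subsystem 3 (A=0.9644): product = 0.9419
A_sys = 0.9419

0.9419


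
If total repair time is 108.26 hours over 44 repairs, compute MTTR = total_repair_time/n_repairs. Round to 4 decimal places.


total_repair_time = 108.26
n_repairs = 44
MTTR = 108.26 / 44
MTTR = 2.4605

2.4605


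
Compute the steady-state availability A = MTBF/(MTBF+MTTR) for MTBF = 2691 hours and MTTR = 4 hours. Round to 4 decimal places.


MTBF = 2691
MTTR = 4
MTBF + MTTR = 2695
A = 2691 / 2695
A = 0.9985

0.9985


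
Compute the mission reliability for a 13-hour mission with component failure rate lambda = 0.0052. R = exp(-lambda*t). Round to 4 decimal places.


lambda = 0.0052
mission_time = 13
lambda * t = 0.0052 * 13 = 0.0676
R = exp(-0.0676)
R = 0.9346

0.9346


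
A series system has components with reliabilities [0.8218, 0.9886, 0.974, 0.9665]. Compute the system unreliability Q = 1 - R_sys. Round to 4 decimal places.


Components: [0.8218, 0.9886, 0.974, 0.9665]
After component 1: product = 0.8218
After component 2: product = 0.8124
After component 3: product = 0.7913
After component 4: product = 0.7648
R_sys = 0.7648
Q = 1 - 0.7648 = 0.2352

0.2352


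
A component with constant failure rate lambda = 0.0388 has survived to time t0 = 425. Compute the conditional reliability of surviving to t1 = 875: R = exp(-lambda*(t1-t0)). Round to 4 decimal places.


lambda = 0.0388
t0 = 425, t1 = 875
t1 - t0 = 450
lambda * (t1-t0) = 0.0388 * 450 = 17.46
R = exp(-17.46)
R = 0.0

0.0


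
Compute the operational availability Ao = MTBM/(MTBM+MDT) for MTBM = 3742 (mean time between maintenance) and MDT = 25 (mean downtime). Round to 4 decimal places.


MTBM = 3742
MDT = 25
MTBM + MDT = 3767
Ao = 3742 / 3767
Ao = 0.9934

0.9934


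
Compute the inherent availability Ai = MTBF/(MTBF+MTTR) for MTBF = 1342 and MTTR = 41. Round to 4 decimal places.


MTBF = 1342
MTTR = 41
MTBF + MTTR = 1383
Ai = 1342 / 1383
Ai = 0.9704

0.9704


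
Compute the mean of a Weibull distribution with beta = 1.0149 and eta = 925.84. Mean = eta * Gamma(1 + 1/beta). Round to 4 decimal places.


beta = 1.0149, eta = 925.84
1/beta = 0.9853
1 + 1/beta = 1.9853
Gamma(1.9853) = 0.9939
Mean = 925.84 * 0.9939
Mean = 920.1753

920.1753


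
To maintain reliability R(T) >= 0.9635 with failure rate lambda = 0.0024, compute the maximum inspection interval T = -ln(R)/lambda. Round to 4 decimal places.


R_target = 0.9635
lambda = 0.0024
-ln(0.9635) = 0.0372
T = 0.0372 / 0.0024
T = 15.4928

15.4928


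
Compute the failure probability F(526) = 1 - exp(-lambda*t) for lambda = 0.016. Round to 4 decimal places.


lambda = 0.016, t = 526
lambda * t = 8.416
exp(-8.416) = 0.0002
F(t) = 1 - 0.0002
F(t) = 0.9998

0.9998


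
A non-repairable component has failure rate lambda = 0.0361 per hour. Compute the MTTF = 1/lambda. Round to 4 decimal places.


lambda = 0.0361
MTTF = 1 / 0.0361
MTTF = 27.7008

27.7008


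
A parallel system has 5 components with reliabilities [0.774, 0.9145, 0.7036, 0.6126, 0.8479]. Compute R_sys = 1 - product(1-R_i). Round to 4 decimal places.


Components: [0.774, 0.9145, 0.7036, 0.6126, 0.8479]
(1 - 0.774) = 0.226, running product = 0.226
(1 - 0.9145) = 0.0855, running product = 0.0193
(1 - 0.7036) = 0.2964, running product = 0.0057
(1 - 0.6126) = 0.3874, running product = 0.0022
(1 - 0.8479) = 0.1521, running product = 0.0003
Product of (1-R_i) = 0.0003
R_sys = 1 - 0.0003 = 0.9997

0.9997


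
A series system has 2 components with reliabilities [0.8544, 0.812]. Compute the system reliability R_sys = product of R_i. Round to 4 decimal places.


Components: [0.8544, 0.812]
After component 1 (R=0.8544): product = 0.8544
After component 2 (R=0.812): product = 0.6938
R_sys = 0.6938

0.6938


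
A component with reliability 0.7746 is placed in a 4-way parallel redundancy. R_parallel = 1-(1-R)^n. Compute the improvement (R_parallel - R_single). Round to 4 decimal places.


R_single = 0.7746, n = 4
1 - R_single = 0.2254
(1 - R_single)^n = 0.2254^4 = 0.0026
R_parallel = 1 - 0.0026 = 0.9974
Improvement = 0.9974 - 0.7746
Improvement = 0.2228

0.2228


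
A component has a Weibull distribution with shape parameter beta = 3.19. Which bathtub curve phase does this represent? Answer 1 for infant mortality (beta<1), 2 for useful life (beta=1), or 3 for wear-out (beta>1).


beta = 3.19
Compare beta to 1:
beta < 1 => infant mortality (phase 1)
beta = 1 => useful life (phase 2)
beta > 1 => wear-out (phase 3)
Since beta = 3.19, this is wear-out (increasing failure rate)
Phase = 3

3


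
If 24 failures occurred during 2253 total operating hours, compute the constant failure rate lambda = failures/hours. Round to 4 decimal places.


failures = 24
total_hours = 2253
lambda = 24 / 2253
lambda = 0.0107

0.0107


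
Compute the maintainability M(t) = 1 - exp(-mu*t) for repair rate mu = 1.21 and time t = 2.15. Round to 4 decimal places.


mu = 1.21, t = 2.15
mu * t = 1.21 * 2.15 = 2.6015
exp(-2.6015) = 0.0742
M(t) = 1 - 0.0742
M(t) = 0.9258

0.9258


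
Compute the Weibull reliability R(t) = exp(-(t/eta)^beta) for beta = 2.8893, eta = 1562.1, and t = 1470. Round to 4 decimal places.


beta = 2.8893, eta = 1562.1, t = 1470
t/eta = 1470 / 1562.1 = 0.941
(t/eta)^beta = 0.941^2.8893 = 0.839
R(t) = exp(-0.839)
R(t) = 0.4322

0.4322


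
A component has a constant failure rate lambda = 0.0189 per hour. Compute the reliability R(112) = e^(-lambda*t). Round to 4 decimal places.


lambda = 0.0189
t = 112
lambda * t = 2.1168
R(t) = e^(-2.1168)
R(t) = 0.1204

0.1204


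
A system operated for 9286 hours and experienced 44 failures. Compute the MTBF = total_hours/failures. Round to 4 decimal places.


total_hours = 9286
failures = 44
MTBF = 9286 / 44
MTBF = 211.0455

211.0455


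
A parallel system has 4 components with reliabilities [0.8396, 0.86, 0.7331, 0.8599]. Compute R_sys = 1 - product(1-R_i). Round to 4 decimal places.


Components: [0.8396, 0.86, 0.7331, 0.8599]
(1 - 0.8396) = 0.1604, running product = 0.1604
(1 - 0.86) = 0.14, running product = 0.0225
(1 - 0.7331) = 0.2669, running product = 0.006
(1 - 0.8599) = 0.1401, running product = 0.0008
Product of (1-R_i) = 0.0008
R_sys = 1 - 0.0008 = 0.9992

0.9992


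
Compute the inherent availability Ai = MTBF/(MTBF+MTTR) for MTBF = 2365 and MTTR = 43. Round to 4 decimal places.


MTBF = 2365
MTTR = 43
MTBF + MTTR = 2408
Ai = 2365 / 2408
Ai = 0.9821

0.9821


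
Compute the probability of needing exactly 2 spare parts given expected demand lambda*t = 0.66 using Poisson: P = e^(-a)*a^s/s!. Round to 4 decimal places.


a = 0.66, s = 2
e^(-a) = e^(-0.66) = 0.5169
a^s = 0.66^2 = 0.4356
s! = 2
P = 0.5169 * 0.4356 / 2
P = 0.1126

0.1126


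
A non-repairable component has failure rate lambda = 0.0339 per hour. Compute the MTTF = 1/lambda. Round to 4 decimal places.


lambda = 0.0339
MTTF = 1 / 0.0339
MTTF = 29.4985

29.4985


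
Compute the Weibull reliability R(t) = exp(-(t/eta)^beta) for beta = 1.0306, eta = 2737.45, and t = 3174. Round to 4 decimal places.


beta = 1.0306, eta = 2737.45, t = 3174
t/eta = 3174 / 2737.45 = 1.1595
(t/eta)^beta = 1.1595^1.0306 = 1.1647
R(t) = exp(-1.1647)
R(t) = 0.312

0.312


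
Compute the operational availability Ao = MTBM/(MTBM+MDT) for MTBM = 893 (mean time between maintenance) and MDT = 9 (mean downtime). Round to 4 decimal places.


MTBM = 893
MDT = 9
MTBM + MDT = 902
Ao = 893 / 902
Ao = 0.99

0.99


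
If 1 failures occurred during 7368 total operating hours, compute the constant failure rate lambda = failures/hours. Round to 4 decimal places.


failures = 1
total_hours = 7368
lambda = 1 / 7368
lambda = 0.0001

0.0001


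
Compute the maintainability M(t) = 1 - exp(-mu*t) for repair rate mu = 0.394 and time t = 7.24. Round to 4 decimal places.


mu = 0.394, t = 7.24
mu * t = 0.394 * 7.24 = 2.8526
exp(-2.8526) = 0.0577
M(t) = 1 - 0.0577
M(t) = 0.9423

0.9423


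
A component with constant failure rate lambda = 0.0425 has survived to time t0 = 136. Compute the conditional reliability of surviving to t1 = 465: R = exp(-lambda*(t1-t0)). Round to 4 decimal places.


lambda = 0.0425
t0 = 136, t1 = 465
t1 - t0 = 329
lambda * (t1-t0) = 0.0425 * 329 = 13.9825
R = exp(-13.9825)
R = 0.0

0.0


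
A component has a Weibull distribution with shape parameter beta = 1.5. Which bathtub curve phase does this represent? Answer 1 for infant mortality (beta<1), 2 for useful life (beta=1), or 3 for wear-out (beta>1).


beta = 1.5
Compare beta to 1:
beta < 1 => infant mortality (phase 1)
beta = 1 => useful life (phase 2)
beta > 1 => wear-out (phase 3)
Since beta = 1.5, this is wear-out (increasing failure rate)
Phase = 3

3


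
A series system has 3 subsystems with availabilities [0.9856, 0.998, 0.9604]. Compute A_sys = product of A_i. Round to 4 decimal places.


Subsystems: [0.9856, 0.998, 0.9604]
After subsystem 1 (A=0.9856): product = 0.9856
After subsystem 2 (A=0.998): product = 0.9836
After subsystem 3 (A=0.9604): product = 0.9447
A_sys = 0.9447

0.9447


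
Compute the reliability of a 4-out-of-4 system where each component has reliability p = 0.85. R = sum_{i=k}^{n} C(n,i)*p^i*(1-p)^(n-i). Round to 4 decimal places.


k = 4, n = 4, p = 0.85
i=4: C(4,4)=1 * 0.85^4 * 0.15^0 = 0.522
R = sum of terms = 0.522

0.522


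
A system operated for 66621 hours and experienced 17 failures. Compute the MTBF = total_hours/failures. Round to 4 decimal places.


total_hours = 66621
failures = 17
MTBF = 66621 / 17
MTBF = 3918.8824

3918.8824


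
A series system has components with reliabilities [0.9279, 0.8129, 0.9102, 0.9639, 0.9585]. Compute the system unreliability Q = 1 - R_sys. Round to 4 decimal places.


Components: [0.9279, 0.8129, 0.9102, 0.9639, 0.9585]
After component 1: product = 0.9279
After component 2: product = 0.7543
After component 3: product = 0.6866
After component 4: product = 0.6618
After component 5: product = 0.6343
R_sys = 0.6343
Q = 1 - 0.6343 = 0.3657

0.3657


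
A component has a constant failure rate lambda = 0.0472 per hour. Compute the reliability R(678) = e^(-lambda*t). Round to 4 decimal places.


lambda = 0.0472
t = 678
lambda * t = 32.0016
R(t) = e^(-32.0016)
R(t) = 0.0

0.0


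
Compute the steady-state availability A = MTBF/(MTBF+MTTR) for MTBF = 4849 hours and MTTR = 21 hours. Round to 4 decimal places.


MTBF = 4849
MTTR = 21
MTBF + MTTR = 4870
A = 4849 / 4870
A = 0.9957

0.9957


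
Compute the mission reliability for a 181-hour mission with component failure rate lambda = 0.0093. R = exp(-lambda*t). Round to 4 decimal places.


lambda = 0.0093
mission_time = 181
lambda * t = 0.0093 * 181 = 1.6833
R = exp(-1.6833)
R = 0.1858

0.1858


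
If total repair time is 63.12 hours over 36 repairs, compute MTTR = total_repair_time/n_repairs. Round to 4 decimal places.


total_repair_time = 63.12
n_repairs = 36
MTTR = 63.12 / 36
MTTR = 1.7533

1.7533


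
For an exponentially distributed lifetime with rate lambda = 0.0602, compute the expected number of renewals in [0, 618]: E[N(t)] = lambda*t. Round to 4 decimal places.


lambda = 0.0602
t = 618
E[N(t)] = lambda * t
E[N(t)] = 0.0602 * 618
E[N(t)] = 37.2036

37.2036


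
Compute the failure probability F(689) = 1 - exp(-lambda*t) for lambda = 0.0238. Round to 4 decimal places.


lambda = 0.0238, t = 689
lambda * t = 16.3982
exp(-16.3982) = 0.0
F(t) = 1 - 0.0
F(t) = 1.0

1.0


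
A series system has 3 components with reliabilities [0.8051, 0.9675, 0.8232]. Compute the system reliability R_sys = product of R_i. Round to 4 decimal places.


Components: [0.8051, 0.9675, 0.8232]
After component 1 (R=0.8051): product = 0.8051
After component 2 (R=0.9675): product = 0.7789
After component 3 (R=0.8232): product = 0.6412
R_sys = 0.6412

0.6412


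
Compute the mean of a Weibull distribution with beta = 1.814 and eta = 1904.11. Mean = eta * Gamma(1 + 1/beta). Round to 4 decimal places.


beta = 1.814, eta = 1904.11
1/beta = 0.5513
1 + 1/beta = 1.5513
Gamma(1.5513) = 0.889
Mean = 1904.11 * 0.889
Mean = 1692.6808

1692.6808


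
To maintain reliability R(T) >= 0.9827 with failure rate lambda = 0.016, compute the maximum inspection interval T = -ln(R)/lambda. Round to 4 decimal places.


R_target = 0.9827
lambda = 0.016
-ln(0.9827) = 0.0175
T = 0.0175 / 0.016
T = 1.0907

1.0907


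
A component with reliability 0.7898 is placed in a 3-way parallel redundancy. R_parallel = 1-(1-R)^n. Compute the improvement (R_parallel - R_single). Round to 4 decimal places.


R_single = 0.7898, n = 3
1 - R_single = 0.2102
(1 - R_single)^n = 0.2102^3 = 0.0093
R_parallel = 1 - 0.0093 = 0.9907
Improvement = 0.9907 - 0.7898
Improvement = 0.2009

0.2009


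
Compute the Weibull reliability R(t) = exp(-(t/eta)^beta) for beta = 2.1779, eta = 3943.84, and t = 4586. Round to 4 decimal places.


beta = 2.1779, eta = 3943.84, t = 4586
t/eta = 4586 / 3943.84 = 1.1628
(t/eta)^beta = 1.1628^2.1779 = 1.3889
R(t) = exp(-1.3889)
R(t) = 0.2493

0.2493


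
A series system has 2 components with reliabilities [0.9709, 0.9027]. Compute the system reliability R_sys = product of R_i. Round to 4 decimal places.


Components: [0.9709, 0.9027]
After component 1 (R=0.9709): product = 0.9709
After component 2 (R=0.9027): product = 0.8764
R_sys = 0.8764

0.8764


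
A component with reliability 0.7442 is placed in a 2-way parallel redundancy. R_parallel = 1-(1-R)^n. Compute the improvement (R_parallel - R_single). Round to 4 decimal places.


R_single = 0.7442, n = 2
1 - R_single = 0.2558
(1 - R_single)^n = 0.2558^2 = 0.0654
R_parallel = 1 - 0.0654 = 0.9346
Improvement = 0.9346 - 0.7442
Improvement = 0.1904

0.1904


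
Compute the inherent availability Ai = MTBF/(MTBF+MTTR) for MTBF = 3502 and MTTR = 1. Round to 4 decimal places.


MTBF = 3502
MTTR = 1
MTBF + MTTR = 3503
Ai = 3502 / 3503
Ai = 0.9997

0.9997


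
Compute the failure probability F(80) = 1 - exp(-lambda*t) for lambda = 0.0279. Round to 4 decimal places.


lambda = 0.0279, t = 80
lambda * t = 2.232
exp(-2.232) = 0.1073
F(t) = 1 - 0.1073
F(t) = 0.8927

0.8927


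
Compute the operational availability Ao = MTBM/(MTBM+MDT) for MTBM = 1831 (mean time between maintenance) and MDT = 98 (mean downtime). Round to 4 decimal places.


MTBM = 1831
MDT = 98
MTBM + MDT = 1929
Ao = 1831 / 1929
Ao = 0.9492

0.9492


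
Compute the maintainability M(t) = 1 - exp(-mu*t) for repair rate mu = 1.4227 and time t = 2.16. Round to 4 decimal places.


mu = 1.4227, t = 2.16
mu * t = 1.4227 * 2.16 = 3.073
exp(-3.073) = 0.0463
M(t) = 1 - 0.0463
M(t) = 0.9537

0.9537


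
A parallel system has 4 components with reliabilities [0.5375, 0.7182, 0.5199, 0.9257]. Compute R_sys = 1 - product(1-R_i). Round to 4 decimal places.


Components: [0.5375, 0.7182, 0.5199, 0.9257]
(1 - 0.5375) = 0.4625, running product = 0.4625
(1 - 0.7182) = 0.2818, running product = 0.1303
(1 - 0.5199) = 0.4801, running product = 0.0626
(1 - 0.9257) = 0.0743, running product = 0.0046
Product of (1-R_i) = 0.0046
R_sys = 1 - 0.0046 = 0.9954

0.9954


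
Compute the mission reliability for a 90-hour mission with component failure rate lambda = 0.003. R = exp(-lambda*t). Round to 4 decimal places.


lambda = 0.003
mission_time = 90
lambda * t = 0.003 * 90 = 0.27
R = exp(-0.27)
R = 0.7634

0.7634


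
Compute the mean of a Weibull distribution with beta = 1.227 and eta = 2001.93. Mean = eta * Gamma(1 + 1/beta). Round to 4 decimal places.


beta = 1.227, eta = 2001.93
1/beta = 0.815
1 + 1/beta = 1.815
Gamma(1.815) = 0.9354
Mean = 2001.93 * 0.9354
Mean = 1872.7054

1872.7054


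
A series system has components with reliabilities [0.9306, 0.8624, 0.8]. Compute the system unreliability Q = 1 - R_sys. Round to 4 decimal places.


Components: [0.9306, 0.8624, 0.8]
After component 1: product = 0.9306
After component 2: product = 0.8025
After component 3: product = 0.642
R_sys = 0.642
Q = 1 - 0.642 = 0.358

0.358


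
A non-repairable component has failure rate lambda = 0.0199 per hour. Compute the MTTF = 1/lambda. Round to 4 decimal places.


lambda = 0.0199
MTTF = 1 / 0.0199
MTTF = 50.2513

50.2513


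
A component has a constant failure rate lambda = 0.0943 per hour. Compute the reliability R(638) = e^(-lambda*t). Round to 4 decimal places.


lambda = 0.0943
t = 638
lambda * t = 60.1634
R(t) = e^(-60.1634)
R(t) = 0.0

0.0


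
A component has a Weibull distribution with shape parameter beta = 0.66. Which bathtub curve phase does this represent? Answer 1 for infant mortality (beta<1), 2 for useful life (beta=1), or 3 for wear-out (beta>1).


beta = 0.66
Compare beta to 1:
beta < 1 => infant mortality (phase 1)
beta = 1 => useful life (phase 2)
beta > 1 => wear-out (phase 3)
Since beta = 0.66, this is infant mortality (decreasing failure rate)
Phase = 1

1


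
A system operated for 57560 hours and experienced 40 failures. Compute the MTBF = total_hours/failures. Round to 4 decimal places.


total_hours = 57560
failures = 40
MTBF = 57560 / 40
MTBF = 1439.0

1439.0


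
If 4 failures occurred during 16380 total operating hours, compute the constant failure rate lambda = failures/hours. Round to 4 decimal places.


failures = 4
total_hours = 16380
lambda = 4 / 16380
lambda = 0.0002

0.0002


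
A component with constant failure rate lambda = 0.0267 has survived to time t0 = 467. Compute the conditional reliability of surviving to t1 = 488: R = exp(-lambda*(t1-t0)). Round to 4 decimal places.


lambda = 0.0267
t0 = 467, t1 = 488
t1 - t0 = 21
lambda * (t1-t0) = 0.0267 * 21 = 0.5607
R = exp(-0.5607)
R = 0.5708

0.5708


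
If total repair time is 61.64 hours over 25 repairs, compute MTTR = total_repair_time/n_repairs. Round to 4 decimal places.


total_repair_time = 61.64
n_repairs = 25
MTTR = 61.64 / 25
MTTR = 2.4656

2.4656


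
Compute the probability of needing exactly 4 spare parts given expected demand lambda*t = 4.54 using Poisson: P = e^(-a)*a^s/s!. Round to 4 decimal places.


a = 4.54, s = 4
e^(-a) = e^(-4.54) = 0.0107
a^s = 4.54^4 = 424.8381
s! = 24
P = 0.0107 * 424.8381 / 24
P = 0.1889

0.1889


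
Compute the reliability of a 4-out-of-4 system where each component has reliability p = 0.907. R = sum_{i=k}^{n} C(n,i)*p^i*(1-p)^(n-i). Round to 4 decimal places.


k = 4, n = 4, p = 0.907
i=4: C(4,4)=1 * 0.907^4 * 0.093^0 = 0.6768
R = sum of terms = 0.6768

0.6768


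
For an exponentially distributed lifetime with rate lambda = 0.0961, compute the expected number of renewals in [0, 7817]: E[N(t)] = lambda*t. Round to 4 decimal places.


lambda = 0.0961
t = 7817
E[N(t)] = lambda * t
E[N(t)] = 0.0961 * 7817
E[N(t)] = 751.2137

751.2137
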